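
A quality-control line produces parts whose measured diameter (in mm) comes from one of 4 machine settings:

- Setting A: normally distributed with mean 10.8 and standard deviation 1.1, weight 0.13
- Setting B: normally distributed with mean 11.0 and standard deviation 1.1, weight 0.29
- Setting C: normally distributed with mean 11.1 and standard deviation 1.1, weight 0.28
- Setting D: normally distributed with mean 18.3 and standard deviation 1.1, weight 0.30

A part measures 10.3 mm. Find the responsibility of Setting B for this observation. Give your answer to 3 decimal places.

0.416

Posterior ∝ prior × likelihood, so P(k | x) ∝ π_k f_k(x); normalise over all components.
Evaluate each component's likelihood at the observed value:
  f_A = 0.327079
  f_B = 0.296198
  f_C = 0.278396
  f_D = 1.18589e-12
Unnormalised posteriors:
  π_A·f_A = 0.13 × 0.327079 = 0.0425202
  π_B·f_B = 0.29 × 0.296198 = 0.0858973
  π_C·f_C = 0.28 × 0.278396 = 0.0779508
  π_D·f_D = 0.30 × 1.18589e-12 = 3.55766e-13
Marginal: 0.0425202 + 0.0858973 + 0.0779508 + 3.55766e-13 = 0.206368
Responsibility of Setting B: 0.0858973 / 0.206368 ≈ 0.416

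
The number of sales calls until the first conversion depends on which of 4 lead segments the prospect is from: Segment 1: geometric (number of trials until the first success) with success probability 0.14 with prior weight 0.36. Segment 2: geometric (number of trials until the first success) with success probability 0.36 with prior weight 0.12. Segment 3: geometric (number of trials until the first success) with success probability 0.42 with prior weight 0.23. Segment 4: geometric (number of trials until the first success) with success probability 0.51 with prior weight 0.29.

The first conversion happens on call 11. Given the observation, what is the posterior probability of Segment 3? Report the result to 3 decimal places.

The responsibility of component k is π_k f_k(x) divided by Σ_j π_j f_j(x).
Evaluate each component's likelihood at the observed value:
  p_1 = 0.14·(1−0.14)^10 = 0.14·0.221302 = 0.0309822
  p_2 = 0.36·(1−0.36)^10 = 0.36·0.0115292 = 0.00415052
  p_3 = 0.42·(1−0.42)^10 = 0.42·0.00430804 = 0.00180938
  p_4 = 0.51·(1−0.51)^10 = 0.51·0.000797923 = 0.000406941
Unnormalised posteriors:
  π_1·p_1 = 0.36 × 0.0309822 = 0.0111536
  π_2·p_2 = 0.12 × 0.00415052 = 0.000498062
  π_3·p_3 = 0.23 × 0.00180938 = 0.000416157
  π_4·p_4 = 0.29 × 0.000406941 = 0.000118013
Marginal: 0.0111536 + 0.000498062 + 0.000416157 + 0.000118013 = 0.0121858
P(Segment 3 | data) = 0.000416157 / 0.0121858 ≈ 0.034

0.034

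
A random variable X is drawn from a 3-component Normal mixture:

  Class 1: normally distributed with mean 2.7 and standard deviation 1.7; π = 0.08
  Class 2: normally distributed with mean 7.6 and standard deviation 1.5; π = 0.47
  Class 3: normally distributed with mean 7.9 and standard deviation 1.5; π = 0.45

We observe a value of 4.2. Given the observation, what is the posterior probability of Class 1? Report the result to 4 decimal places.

0.4541

Apply Bayes' rule: the posterior for each component is proportional to its prior times its likelihood at x.
Component likelihoods at x = 4.2:
  f_1 = 0.159002
  f_2 = 0.0203781
  f_3 = 0.012694
Multiply by the mixture weights:
  P(Z=1)·f_1 = 0.08 × 0.159002 = 0.0127201
  P(Z=2)·f_2 = 0.47 × 0.0203781 = 0.00957773
  P(Z=3)·f_3 = 0.45 × 0.012694 = 0.0057123
Sum: 0.0127201 + 0.00957773 + 0.0057123 = 0.0280102
So the posterior for Class 1 is 0.0127201 / 0.0280102 ≈ 0.4541.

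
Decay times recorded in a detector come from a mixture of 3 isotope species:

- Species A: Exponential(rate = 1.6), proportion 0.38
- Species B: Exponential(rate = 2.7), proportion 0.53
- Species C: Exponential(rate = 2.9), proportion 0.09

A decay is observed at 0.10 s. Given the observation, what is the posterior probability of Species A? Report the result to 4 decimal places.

The responsibility of component k is π_k f_k(x) divided by Σ_j π_j f_j(x).
Evaluate each component's likelihood at the observed value:
  p_A = 1.6·e^(−1.6·0.10) = 1.6·e^(−0.1600) = 1.36343
  p_B = 2.7·e^(−2.7·0.10) = 2.7·e^(−0.2700) = 2.06112
  p_C = 2.9·e^(−2.9·0.10) = 2.9·e^(−0.2900) = 2.16996
Weight by the priors:
  π_A·p_A = 0.38 × 1.36343 = 0.518103
  π_B·p_B = 0.53 × 2.06112 = 1.0924
  π_C·p_C = 0.09 × 2.16996 = 0.195297
Denominator: 0.518103 + 1.0924 + 0.195297 = 1.8058
So the posterior for Species A is 0.518103 / 1.8058 ≈ 0.2869.

0.2869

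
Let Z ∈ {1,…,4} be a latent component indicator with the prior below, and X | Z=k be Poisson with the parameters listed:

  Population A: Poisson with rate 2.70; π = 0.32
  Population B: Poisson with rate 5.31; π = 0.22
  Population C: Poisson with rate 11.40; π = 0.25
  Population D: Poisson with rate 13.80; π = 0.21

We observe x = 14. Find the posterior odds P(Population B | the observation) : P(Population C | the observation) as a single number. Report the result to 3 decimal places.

Only the two components matter; the odds are (P(Z=i) f_i(x)) / (P(Z=j) f_j(x)).
Poisson probabilities:
  L_A = 8.43508e-07
  L_B = 0.000803177
  L_C = 0.0804086
  L_D = 0.105836
Odds = (0.22/0.25) × (0.000803177/0.0804086) = 0.88 × 0.0099887 ≈ 0.009

0.009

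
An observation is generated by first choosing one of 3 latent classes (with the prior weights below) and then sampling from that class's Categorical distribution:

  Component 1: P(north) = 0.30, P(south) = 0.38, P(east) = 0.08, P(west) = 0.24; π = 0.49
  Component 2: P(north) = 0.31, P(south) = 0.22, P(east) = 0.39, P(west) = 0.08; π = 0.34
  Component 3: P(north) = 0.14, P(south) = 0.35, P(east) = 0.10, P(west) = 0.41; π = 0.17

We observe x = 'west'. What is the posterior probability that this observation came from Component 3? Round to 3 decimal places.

Posterior ∝ prior × likelihood, so P(k | x) ∝ w_k f_k(x); normalise over all components.
Component likelihoods at x = 'west':
  p_1 = P(west | comp) = 0.24
  p_2 = P(west | comp) = 0.08
  p_3 = P(west | comp) = 0.41
Weight by the priors:
  w_1·p_1 = 0.49 × 0.24 = 0.1176
  w_2·p_2 = 0.34 × 0.08 = 0.0272
  w_3·p_3 = 0.17 × 0.41 = 0.0697
Evidence: 0.1176 + 0.0272 + 0.0697 = 0.2145
Responsibility of Component 3: 0.0697 / 0.2145 ≈ 0.325

0.325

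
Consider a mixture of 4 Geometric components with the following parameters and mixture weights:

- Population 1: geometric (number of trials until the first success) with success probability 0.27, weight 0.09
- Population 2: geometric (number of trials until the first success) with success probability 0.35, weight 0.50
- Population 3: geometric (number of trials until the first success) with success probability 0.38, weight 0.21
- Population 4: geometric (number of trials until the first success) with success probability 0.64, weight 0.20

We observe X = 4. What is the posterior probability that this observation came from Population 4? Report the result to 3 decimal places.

0.072

P(component k | x) = P(Z=k)·f_k(x) / marginal(x), where marginal(x) = Σ_j P(Z=j)·f_j(x).
Geometric probabilities:
  L_1 = 0.27·(1−0.27)^3 = 0.27·0.389017 = 0.105035
  L_2 = 0.35·(1−0.35)^3 = 0.35·0.274625 = 0.0961188
  L_3 = 0.38·(1−0.38)^3 = 0.38·0.238328 = 0.0905646
  L_4 = 0.64·(1−0.64)^3 = 0.64·0.046656 = 0.0298598
Prior × likelihood for each component:
  P(Z=1)·L_1 = 0.09 × 0.105035 = 0.00945311
  P(Z=2)·L_2 = 0.50 × 0.0961188 = 0.0480594
  P(Z=3)·L_3 = 0.21 × 0.0905646 = 0.0190186
  P(Z=4)·L_4 = 0.20 × 0.0298598 = 0.00597197
Marginal: 0.00945311 + 0.0480594 + 0.0190186 + 0.00597197 = 0.082503
P(Population 4 | data) ≈ 0.072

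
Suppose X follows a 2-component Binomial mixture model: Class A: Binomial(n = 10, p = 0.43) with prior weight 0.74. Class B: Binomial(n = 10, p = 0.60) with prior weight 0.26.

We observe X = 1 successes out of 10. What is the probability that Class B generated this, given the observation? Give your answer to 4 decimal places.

0.0198

By Bayes' theorem, P(k | x) = P(Z=k) f_k(x) / Σ_j P(Z=j) f_j(x).
Binomial probabilities:
  p_A = C(10,1)·0.43^1·0.57^9 = 10·0.43·0.00635146 = 0.0273113
  p_B = C(10,1)·0.60^1·0.40^9 = 10·0.6·0.000262144 = 0.00157286
Unnormalised posteriors:
  P(Z=A)·p_A = 0.74 × 0.0273113 = 0.0202104
  P(Z=B)·p_B = 0.26 × 0.00157286 = 0.000408945
Normaliser: 0.0202104 + 0.000408945 = 0.0206193
So the posterior for Class B is 0.000408945 / 0.0206193 ≈ 0.0198.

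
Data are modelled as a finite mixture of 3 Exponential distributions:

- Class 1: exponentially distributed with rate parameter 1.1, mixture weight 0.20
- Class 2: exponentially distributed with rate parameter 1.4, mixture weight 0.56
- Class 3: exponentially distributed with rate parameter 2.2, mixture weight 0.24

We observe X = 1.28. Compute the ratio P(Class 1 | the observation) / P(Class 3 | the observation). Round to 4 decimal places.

1.7032

Posterior odds = (P(Z=i) f_i(x)) / (P(Z=j) f_j(x)); the normalising sum cancels.
Evaluate each component's likelihood at the observed value:
  L_1 = 0.269095
  L_2 = 0.233277
  L_3 = 0.131659
Posterior odds = (P(Z=1)·L_1) / (P(Z=3)·L_3) = (0.20·0.269095) / (0.24·0.131659) = 0.0538191 / 0.0315981 ≈ 1.7032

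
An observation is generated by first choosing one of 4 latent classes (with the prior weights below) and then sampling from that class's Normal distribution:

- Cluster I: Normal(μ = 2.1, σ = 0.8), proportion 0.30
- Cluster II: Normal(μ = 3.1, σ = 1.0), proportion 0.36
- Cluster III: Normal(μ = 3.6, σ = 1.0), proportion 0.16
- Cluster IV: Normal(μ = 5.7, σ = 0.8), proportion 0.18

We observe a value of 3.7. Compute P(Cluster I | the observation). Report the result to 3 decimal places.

Apply Bayes' rule: the posterior for each component is proportional to its prior times its likelihood at x.
Component likelihoods at x = 3.7:
  f_I = (1/(0.8·√(2π)))·exp(−(3.7−2.1)²/(2·0.8²)) = 0.498678·exp(-2.00000) = 0.0674887
  f_II = (1/(1.0·√(2π)))·exp(−(3.7−3.1)²/(2·1.0²)) = 0.398942·exp(-0.18000) = 0.333225
  f_III = (1/(1.0·√(2π)))·exp(−(3.7−3.6)²/(2·1.0²)) = 0.398942·exp(-0.00500) = 0.396953
  f_IV = (1/(0.8·√(2π)))·exp(−(3.7−5.7)²/(2·0.8²)) = 0.498678·exp(-3.12500) = 0.0219104
Prior × likelihood for each component:
  w_I·f_I = 0.30 × 0.0674887 = 0.0202466
  w_II·f_II = 0.36 × 0.333225 = 0.119961
  w_III·f_III = 0.16 × 0.396953 = 0.0635124
  w_IV·f_IV = 0.18 × 0.0219104 = 0.00394387
Sum: 0.0202466 + 0.119961 + 0.0635124 + 0.00394387 = 0.207664
P(Cluster I | 3.7) = 0.0202466 / 0.207664 ≈ 0.097

0.097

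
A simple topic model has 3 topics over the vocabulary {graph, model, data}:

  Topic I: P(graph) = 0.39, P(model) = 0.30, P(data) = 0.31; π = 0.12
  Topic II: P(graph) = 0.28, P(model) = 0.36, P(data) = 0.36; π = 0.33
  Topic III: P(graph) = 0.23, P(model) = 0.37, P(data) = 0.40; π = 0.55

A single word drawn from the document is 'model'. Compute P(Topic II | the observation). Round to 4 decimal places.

0.3316

The responsibility of component k is π_k f_k(x) divided by Σ_j π_j f_j(x).
Component likelihoods at x = 'model':
  L_I = 0.3
  L_II = 0.36
  L_III = 0.37
Unnormalised posteriors:
  π_I·L_I = 0.12 × 0.3 = 0.036
  π_II·L_II = 0.33 × 0.36 = 0.1188
  π_III·L_III = 0.55 × 0.37 = 0.2035
Marginal: 0.036 + 0.1188 + 0.2035 = 0.3583
P(Topic II | x) = 0.1188 / 0.3583 ≈ 0.3316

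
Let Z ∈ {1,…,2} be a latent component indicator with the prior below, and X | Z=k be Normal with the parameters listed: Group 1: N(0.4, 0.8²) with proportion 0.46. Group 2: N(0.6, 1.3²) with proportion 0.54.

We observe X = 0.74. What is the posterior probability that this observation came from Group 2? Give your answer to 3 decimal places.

The responsibility of component k is w_k f_k(x) divided by Σ_j w_j f_j(x).
Evaluate each component's likelihood at the observed value:
  f_1 = 0.455615
  f_2 = 0.305104
Multiply by the mixture weights:
  w_1·f_1 = 0.46 × 0.455615 = 0.209583
  w_2·f_2 = 0.54 × 0.305104 = 0.164756
Denominator: 0.209583 + 0.164756 = 0.374339
Responsibility of Group 2: 0.164756 / 0.374339 ≈ 0.440

0.440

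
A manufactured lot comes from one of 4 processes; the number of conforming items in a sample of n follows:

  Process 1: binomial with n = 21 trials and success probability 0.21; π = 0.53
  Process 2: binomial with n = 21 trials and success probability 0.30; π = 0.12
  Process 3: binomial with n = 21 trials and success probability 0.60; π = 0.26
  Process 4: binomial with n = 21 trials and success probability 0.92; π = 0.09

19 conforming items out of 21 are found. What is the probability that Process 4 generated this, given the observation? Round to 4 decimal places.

0.9790

Apply Bayes' rule: the posterior for each component is proportional to its prior times its likelihood at x.
Component likelihoods at x = 19 conforming items out of 21:
  f_1 = C(21,19)·0.21^19·0.79^2 = 210·1.32485e-13·0.6241 = 1.73636e-11
  f_2 = C(21,19)·0.30^19·0.70^2 = 210·1.16226e-10·0.49 = 1.19597e-08
  f_3 = C(21,19)·0.60^19·0.40^2 = 210·6.0936e-05·0.16 = 0.00204745
  f_4 = C(21,19)·0.92^19·0.08^2 = 210·0.205101·0.0064 = 0.275656
Unnormalised posteriors:
  P(Z=1)·f_1 = 0.53 × 1.73636e-11 = 9.20271e-12
  P(Z=2)·f_2 = 0.12 × 1.19597e-08 = 1.43516e-09
  P(Z=3)·f_3 = 0.26 × 0.00204745 = 0.000532337
  P(Z=4)·f_4 = 0.09 × 0.275656 = 0.0248091
Sum: 9.20271e-12 + 1.43516e-09 + 0.000532337 + 0.0248091 = 0.0253414
So the posterior for Process 4 is 0.0248091 / 0.0253414 ≈ 0.9790.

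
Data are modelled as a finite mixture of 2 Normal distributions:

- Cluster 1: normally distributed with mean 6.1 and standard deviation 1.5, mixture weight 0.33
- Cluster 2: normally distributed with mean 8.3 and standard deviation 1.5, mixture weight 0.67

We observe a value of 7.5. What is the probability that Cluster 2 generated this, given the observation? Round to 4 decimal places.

Posterior ∝ prior × likelihood, so P(k | x) ∝ P(Z=k) f_k(x); normalise over all components.
Component likelihoods at x = 7.5:
  L_1 = (1/(1.5·√(2π)))·exp(−(7.5−6.1)²/(2·1.5²)) = 0.265962·exp(-0.43556) = 0.172052
  L_2 = (1/(1.5·√(2π)))·exp(−(7.5−8.3)²/(2·1.5²)) = 0.265962·exp(-0.14222) = 0.230703
Unnormalised posteriors:
  P(Z=1)·L_1 = 0.33 × 0.172052 = 0.0567771
  P(Z=2)·L_2 = 0.67 × 0.230703 = 0.154571
Normaliser: 0.0567771 + 0.154571 = 0.211348
P(Cluster 2 | x) ≈ 0.7314

0.7314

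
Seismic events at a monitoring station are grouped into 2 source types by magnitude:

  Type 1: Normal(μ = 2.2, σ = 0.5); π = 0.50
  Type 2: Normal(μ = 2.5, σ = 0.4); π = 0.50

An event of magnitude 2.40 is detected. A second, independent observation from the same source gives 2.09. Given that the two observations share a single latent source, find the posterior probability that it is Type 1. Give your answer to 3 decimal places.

Posterior ∝ prior × likelihood, so P(k | x) ∝ π_k f_k(x); normalise over all components.
Since both observations come from the same component, the likelihood for component k is f_k(x₁)·f_k(x₂).
  L_1 = [0.73654] × [0.778808] = 0.573623
  L_2 = [0.96667] × [0.589807] = 0.570149
Weight by the priors:
  π_1·L_1 = 0.50 × 0.573623 = 0.286812
  π_2·L_2 = 0.50 × 0.570149 = 0.285074
Denominator: 0.286812 + 0.285074 = 0.571886
P(Type 1 | data) ≈ 0.502

0.502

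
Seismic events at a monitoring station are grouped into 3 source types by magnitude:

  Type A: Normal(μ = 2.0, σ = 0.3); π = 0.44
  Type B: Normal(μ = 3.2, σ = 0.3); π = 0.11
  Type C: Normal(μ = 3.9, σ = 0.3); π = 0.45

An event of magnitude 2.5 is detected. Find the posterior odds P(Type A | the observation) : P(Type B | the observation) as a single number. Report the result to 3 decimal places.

15.175

Since P(k|x) ∝ w_k f_k(x), the posterior odds are w_i f_i(x) / (w_j f_j(x)).
Component likelihoods at x = 2.5:
  f_A = (1/(0.3·√(2π)))·exp(−(2.5−2.0)²/(2·0.3²)) = 1.329808·exp(-1.38889) = 0.33159
  f_B = (1/(0.3·√(2π)))·exp(−(2.5−3.2)²/(2·0.3²)) = 1.329808·exp(-2.72222) = 0.0874063
  f_C = (1/(0.3·√(2π)))·exp(−(2.5−3.9)²/(2·0.3²)) = 1.329808·exp(-10.88889) = 2.48202e-05
0.1459 / 0.00961469 ≈ 15.175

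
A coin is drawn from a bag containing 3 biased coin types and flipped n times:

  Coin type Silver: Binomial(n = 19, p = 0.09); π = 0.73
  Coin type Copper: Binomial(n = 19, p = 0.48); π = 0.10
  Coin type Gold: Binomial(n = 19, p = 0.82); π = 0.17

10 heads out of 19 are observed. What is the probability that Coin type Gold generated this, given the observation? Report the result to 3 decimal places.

The responsibility of component k is π_k f_k(x) divided by Σ_j π_j f_j(x).
Evaluate each component's likelihood at the observed value:
  p_Silver = C(19,10)·0.09^10·0.91^9 = 92378·3.48678e-11·0.42793 = 1.37837e-06
  p_Copper = C(19,10)·0.48^10·0.52^9 = 92378·0.000649251·0.00277991 = 0.166729
  p_Gold = C(19,10)·0.82^10·0.18^9 = 92378·0.137448·1.98359e-07 = 0.0025186
Multiply by the mixture weights:
  π_Silver·p_Silver = 0.73 × 1.37837e-06 = 1.00621e-06
  π_Copper·p_Copper = 0.10 × 0.166729 = 0.0166729
  π_Gold·p_Gold = 0.17 × 0.0025186 = 0.000428162
Denominator: 1.00621e-06 + 0.0166729 + 0.000428162 = 0.0171021
Responsibility of Coin type Gold: 0.000428162 / 0.0171021 ≈ 0.025

0.025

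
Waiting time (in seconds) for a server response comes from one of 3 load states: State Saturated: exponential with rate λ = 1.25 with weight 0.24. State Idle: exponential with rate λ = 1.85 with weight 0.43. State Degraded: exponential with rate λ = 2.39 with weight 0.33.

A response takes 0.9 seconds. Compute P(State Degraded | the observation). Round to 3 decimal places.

P(component k | x) = π_k·f_k(x) / marginal(x), where marginal(x) = Σ_j π_j·f_j(x).
Evaluate each component's likelihood at the observed value:
  p_Saturated = 0.405816
  p_Idle = 0.350003
  p_Degraded = 0.278119
Prior × likelihood for each component:
  π_Saturated·p_Saturated = 0.24 × 0.405816 = 0.0973957
  π_Idle·p_Idle = 0.43 × 0.350003 = 0.150501
  π_Degraded·p_Degraded = 0.33 × 0.278119 = 0.0917792
Normaliser: 0.0973957 + 0.150501 + 0.0917792 = 0.339676
P(State Degraded | x) = 0.0917792 / 0.339676 ≈ 0.270

0.270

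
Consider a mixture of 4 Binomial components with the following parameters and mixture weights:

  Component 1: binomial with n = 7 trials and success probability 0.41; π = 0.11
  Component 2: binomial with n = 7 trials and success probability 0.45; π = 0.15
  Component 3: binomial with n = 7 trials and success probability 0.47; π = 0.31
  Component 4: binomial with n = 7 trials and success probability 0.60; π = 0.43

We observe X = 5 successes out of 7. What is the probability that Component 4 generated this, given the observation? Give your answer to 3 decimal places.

0.620

Posterior ∝ prior × likelihood, so P(k | x) ∝ w_k f_k(x); normalise over all components.
Component likelihoods at x = 5 successes out of 7:
  p_1 = C(7,5)·0.41^5·0.59^2 = 21·0.0115856·0.3481 = 0.084692
  p_2 = C(7,5)·0.45^5·0.55^2 = 21·0.0184528·0.3025 = 0.117221
  p_3 = C(7,5)·0.47^5·0.53^2 = 21·0.0229345·0.2809 = 0.135288
  p_4 = C(7,5)·0.60^5·0.40^2 = 21·0.07776·0.16 = 0.261274
Prior × likelihood for each component:
  w_1·p_1 = 0.11 × 0.084692 = 0.00931612
  w_2·p_2 = 0.15 × 0.117221 = 0.0175832
  w_3·p_3 = 0.31 × 0.135288 = 0.0419394
  w_4·p_4 = 0.43 × 0.261274 = 0.112348
Marginal: 0.00931612 + 0.0175832 + 0.0419394 + 0.112348 = 0.181186
P(Component 4 | 5 successes out of 7) = 0.112348 / 0.181186 ≈ 0.620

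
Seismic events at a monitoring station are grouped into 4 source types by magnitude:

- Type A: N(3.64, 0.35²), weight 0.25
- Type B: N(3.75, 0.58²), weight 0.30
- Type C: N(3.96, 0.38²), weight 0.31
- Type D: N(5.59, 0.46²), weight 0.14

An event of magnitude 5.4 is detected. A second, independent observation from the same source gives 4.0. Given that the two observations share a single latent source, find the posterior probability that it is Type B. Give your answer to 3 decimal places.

0.817

Posterior ∝ prior × likelihood, so P(k | x) ∝ π_k f_k(x); normalise over all components.
Since both observations come from the same component, the likelihood for component k is f_k(x₁)·f_k(x₂).
  p_A = [3.6808e-06] × [0.671598] = 2.47201e-06
  p_B = [0.0120254] × [0.626813] = 0.00753769
  p_C = [0.000799591] × [1.04405] = 0.000834812
  p_D = [0.796353] × [0.00220687] = 0.00175745
Unnormalised posteriors:
  π_A·p_A = 0.25 × 2.47201e-06 = 6.18003e-07
  π_B·p_B = 0.30 × 0.00753769 = 0.00226131
  π_C·p_C = 0.31 × 0.000834812 = 0.000258792
  π_D·p_D = 0.14 × 0.00175745 = 0.000246043
Marginal: 6.18003e-07 + 0.00226131 + 0.000258792 + 0.000246043 = 0.00276676
So the posterior for Type B is 0.00226131 / 0.00276676 ≈ 0.817.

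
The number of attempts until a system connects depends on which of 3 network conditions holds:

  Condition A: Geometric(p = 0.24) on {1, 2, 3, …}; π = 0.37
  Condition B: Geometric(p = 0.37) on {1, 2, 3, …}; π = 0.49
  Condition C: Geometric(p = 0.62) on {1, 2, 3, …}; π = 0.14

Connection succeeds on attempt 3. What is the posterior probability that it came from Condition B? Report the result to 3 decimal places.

0.530

The responsibility of component k is P(Z=k) f_k(x) divided by Σ_j P(Z=j) f_j(x).
Geometric probabilities:
  f_A = 0.24·(1−0.24)^2 = 0.24·0.5776 = 0.138624
  f_B = 0.37·(1−0.37)^2 = 0.37·0.3969 = 0.146853
  f_C = 0.62·(1−0.62)^2 = 0.62·0.1444 = 0.089528
Weight by the priors:
  P(Z=A)·f_A = 0.37 × 0.138624 = 0.0512909
  P(Z=B)·f_B = 0.49 × 0.146853 = 0.071958
  P(Z=C)·f_C = 0.14 × 0.089528 = 0.0125339
Sum: 0.0512909 + 0.071958 + 0.0125339 = 0.135783
P(Condition B | data) = 0.071958 / 0.135783 ≈ 0.530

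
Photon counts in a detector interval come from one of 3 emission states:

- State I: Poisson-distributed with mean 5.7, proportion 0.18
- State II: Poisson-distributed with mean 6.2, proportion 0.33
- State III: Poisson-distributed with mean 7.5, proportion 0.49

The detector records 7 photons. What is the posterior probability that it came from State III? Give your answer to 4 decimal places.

Apply Bayes' rule: the posterior for each component is proportional to its prior times its likelihood at x.
Component likelihoods at x = 7 photons:
  L_I = e^(−5.7)·5.7^7/7! = 0.129782
  L_II = e^(−6.2)·6.2^7/7! = 0.141803
  L_III = e^(−7.5)·7.5^7/7! = 0.146484
Weight by the priors:
  w_I·L_I = 0.18 × 0.129782 = 0.0233608
  w_II·L_II = 0.33 × 0.141803 = 0.046795
  w_III·L_III = 0.49 × 0.146484 = 0.0717771
Sum: 0.0233608 + 0.046795 + 0.0717771 = 0.141933
Responsibility of State III: 0.0717771 / 0.141933 ≈ 0.5057

0.5057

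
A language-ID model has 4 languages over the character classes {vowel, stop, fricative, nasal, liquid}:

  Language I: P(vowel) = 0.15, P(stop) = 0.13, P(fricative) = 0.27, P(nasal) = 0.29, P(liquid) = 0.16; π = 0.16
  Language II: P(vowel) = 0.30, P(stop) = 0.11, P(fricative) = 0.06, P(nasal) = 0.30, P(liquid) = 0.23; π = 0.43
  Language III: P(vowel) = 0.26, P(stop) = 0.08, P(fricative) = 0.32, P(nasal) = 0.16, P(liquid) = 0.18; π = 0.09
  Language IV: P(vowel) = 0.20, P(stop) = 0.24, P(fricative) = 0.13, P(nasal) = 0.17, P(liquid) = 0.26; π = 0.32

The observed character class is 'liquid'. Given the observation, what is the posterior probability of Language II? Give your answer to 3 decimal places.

P(component k | x) = P(Z=k)·f_k(x) / marginal(x), where marginal(x) = Σ_j P(Z=j)·f_j(x).
Categorical probabilities:
  p_I = P(liquid | comp) = 0.16
  p_II = P(liquid | comp) = 0.23
  p_III = P(liquid | comp) = 0.18
  p_IV = P(liquid | comp) = 0.26
Prior × likelihood for each component:
  P(Z=I)·p_I = 0.16 × 0.16 = 0.0256
  P(Z=II)·p_II = 0.43 × 0.23 = 0.0989
  P(Z=III)·p_III = 0.09 × 0.18 = 0.0162
  P(Z=IV)·p_IV = 0.32 × 0.26 = 0.0832
Marginal: 0.0256 + 0.0989 + 0.0162 + 0.0832 = 0.2239
P(Language II | data) = 0.0989 / 0.2239 ≈ 0.442

0.442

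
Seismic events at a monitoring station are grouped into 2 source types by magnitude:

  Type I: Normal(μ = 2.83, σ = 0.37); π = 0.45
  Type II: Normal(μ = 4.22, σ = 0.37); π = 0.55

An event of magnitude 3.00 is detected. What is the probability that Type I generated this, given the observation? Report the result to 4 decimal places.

0.9941

Posterior ∝ prior × likelihood, so P(k | x) ∝ π_k f_k(x); normalise over all components.
Evaluate each component's likelihood at the observed value:
  p_I = (1/(0.37·√(2π)))·exp(−(3.00−2.83)²/(2·0.37²)) = 1.078222·exp(-0.10555) = 0.970215
  p_II = (1/(0.37·√(2π)))·exp(−(3.00−4.22)²/(2·0.37²)) = 1.078222·exp(-5.43608) = 0.00469728
Multiply by the mixture weights:
  π_I·p_I = 0.45 × 0.970215 = 0.436597
  π_II·p_II = 0.55 × 0.00469728 = 0.00258351
Sum: 0.436597 + 0.00258351 = 0.43918
Responsibility of Type I: 0.436597 / 0.43918 ≈ 0.9941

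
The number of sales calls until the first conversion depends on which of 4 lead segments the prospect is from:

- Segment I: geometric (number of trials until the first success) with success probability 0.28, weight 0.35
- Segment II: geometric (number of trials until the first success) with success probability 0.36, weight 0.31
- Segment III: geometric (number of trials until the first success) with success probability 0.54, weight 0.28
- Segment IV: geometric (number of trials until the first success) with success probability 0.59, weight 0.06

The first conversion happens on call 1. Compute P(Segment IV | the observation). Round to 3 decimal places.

0.089

By Bayes' theorem, P(k | x) = π_k f_k(x) / Σ_j π_j f_j(x).
Component likelihoods at x = 1:
  L_I = 0.28·(1−0.28)^0 = 0.28·1 = 0.28
  L_II = 0.36·(1−0.36)^0 = 0.36·1 = 0.36
  L_III = 0.54·(1−0.54)^0 = 0.54·1 = 0.54
  L_IV = 0.59·(1−0.59)^0 = 0.59·1 = 0.59
Multiply by the mixture weights:
  π_I·L_I = 0.35 × 0.28 = 0.098
  π_II·L_II = 0.31 × 0.36 = 0.1116
  π_III·L_III = 0.28 × 0.54 = 0.1512
  π_IV·L_IV = 0.06 × 0.59 = 0.0354
Evidence: 0.098 + 0.1116 + 0.1512 + 0.0354 = 0.3962
P(Segment IV | the observation) ≈ 0.089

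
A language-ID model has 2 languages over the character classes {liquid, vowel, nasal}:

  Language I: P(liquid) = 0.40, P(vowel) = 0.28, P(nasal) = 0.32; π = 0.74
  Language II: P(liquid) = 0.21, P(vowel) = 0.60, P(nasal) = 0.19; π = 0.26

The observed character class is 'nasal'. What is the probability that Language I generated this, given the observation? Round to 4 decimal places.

Posterior ∝ prior × likelihood, so P(k | x) ∝ π_k f_k(x); normalise over all components.
Categorical probabilities:
  f_I = P(nasal | comp) = 0.32
  f_II = P(nasal | comp) = 0.19
Multiply by the mixture weights:
  π_I·f_I = 0.74 × 0.32 = 0.2368
  π_II·f_II = 0.26 × 0.19 = 0.0494
Normaliser: 0.2368 + 0.0494 = 0.2862
P(Language I | 'nasal') ≈ 0.8274

0.8274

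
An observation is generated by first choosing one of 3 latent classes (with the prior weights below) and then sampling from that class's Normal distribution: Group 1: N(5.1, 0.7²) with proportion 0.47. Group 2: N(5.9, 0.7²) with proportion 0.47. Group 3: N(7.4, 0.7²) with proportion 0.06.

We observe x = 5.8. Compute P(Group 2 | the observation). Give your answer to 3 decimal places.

0.616

The responsibility of component k is π_k f_k(x) divided by Σ_j π_j f_j(x).
Evaluate each component's likelihood at the observed value:
  p_1 = (1/(0.7·√(2π)))·exp(−(5.8−5.1)²/(2·0.7²)) = 0.569918·exp(-0.50000) = 0.345672
  p_2 = (1/(0.7·√(2π)))·exp(−(5.8−5.9)²/(2·0.7²)) = 0.569918·exp(-0.01020) = 0.564132
  p_3 = (1/(0.7·√(2π)))·exp(−(5.8−7.4)²/(2·0.7²)) = 0.569918·exp(-2.61224) = 0.0418147
Weight by the priors:
  π_1·p_1 = 0.47 × 0.345672 = 0.162466
  π_2·p_2 = 0.47 × 0.564132 = 0.265142
  π_3·p_3 = 0.06 × 0.0418147 = 0.00250888
Sum: 0.162466 + 0.265142 + 0.00250888 = 0.430117
P(Group 2 | the observation) = 0.265142 / 0.430117 ≈ 0.616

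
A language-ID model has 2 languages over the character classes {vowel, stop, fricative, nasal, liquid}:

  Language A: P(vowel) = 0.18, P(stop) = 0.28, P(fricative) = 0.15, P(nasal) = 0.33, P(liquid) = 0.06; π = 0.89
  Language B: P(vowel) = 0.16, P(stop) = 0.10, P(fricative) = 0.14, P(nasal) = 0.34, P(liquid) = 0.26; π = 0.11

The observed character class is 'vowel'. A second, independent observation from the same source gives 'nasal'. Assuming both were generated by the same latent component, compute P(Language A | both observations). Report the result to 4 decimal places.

Apply Bayes' rule: the posterior for each component is proportional to its prior times its likelihood at x.
Since both observations come from the same component, the likelihood for component k is f_k(x₁)·f_k(x₂).
  p_A = [P(vowel | comp) = 0.18] × [0.33] = 0.0594
  p_B = [P(vowel | comp) = 0.16] × [0.34] = 0.0544
Multiply by the mixture weights:
  π_A·p_A = 0.89 × 0.0594 = 0.052866
  π_B·p_B = 0.11 × 0.0544 = 0.005984
Denominator: 0.052866 + 0.005984 = 0.05885
P(Language A | x₁,x₂) = 0.052866 / 0.05885 ≈ 0.8983

0.8983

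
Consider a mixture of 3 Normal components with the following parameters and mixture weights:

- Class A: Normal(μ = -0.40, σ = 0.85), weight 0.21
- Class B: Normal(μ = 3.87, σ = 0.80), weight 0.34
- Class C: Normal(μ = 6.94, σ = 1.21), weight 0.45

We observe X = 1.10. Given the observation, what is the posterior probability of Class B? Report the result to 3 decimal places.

0.020

P(component k | x) = P(Z=k)·f_k(x) / marginal(x), where marginal(x) = Σ_j P(Z=j)·f_j(x).
Component likelihoods at x = 1.10:
  p_A = 0.0989132
  p_B = 0.00124297
  p_C = 2.88251e-06
Unnormalised posteriors:
  P(Z=A)·p_A = 0.21 × 0.0989132 = 0.0207718
  P(Z=B)·p_B = 0.34 × 0.00124297 = 0.000422611
  P(Z=C)·p_C = 0.45 × 2.88251e-06 = 1.29713e-06
Sum: 0.0207718 + 0.000422611 + 1.29713e-06 = 0.0211957
Responsibility of Class B: 0.000422611 / 0.0211957 ≈ 0.020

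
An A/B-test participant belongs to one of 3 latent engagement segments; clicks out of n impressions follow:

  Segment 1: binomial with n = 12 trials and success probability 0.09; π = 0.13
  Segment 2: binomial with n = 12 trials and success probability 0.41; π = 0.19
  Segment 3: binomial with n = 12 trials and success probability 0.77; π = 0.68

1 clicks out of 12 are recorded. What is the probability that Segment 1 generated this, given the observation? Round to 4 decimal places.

By Bayes' theorem, P(k | x) = π_k f_k(x) / Σ_j π_j f_j(x).
Evaluate each component's likelihood at the observed value:
  p_1 = 0.382718
  p_2 = 0.0148367
  p_3 = 8.80396e-07
Weight by the priors:
  π_1·p_1 = 0.13 × 0.382718 = 0.0497534
  π_2·p_2 = 0.19 × 0.0148367 = 0.00281897
  π_3·p_3 = 0.68 × 8.80396e-07 = 5.98669e-07
Marginal: 0.0497534 + 0.00281897 + 5.98669e-07 = 0.0525729
P(Segment 1 | data) ≈ 0.9464

0.9464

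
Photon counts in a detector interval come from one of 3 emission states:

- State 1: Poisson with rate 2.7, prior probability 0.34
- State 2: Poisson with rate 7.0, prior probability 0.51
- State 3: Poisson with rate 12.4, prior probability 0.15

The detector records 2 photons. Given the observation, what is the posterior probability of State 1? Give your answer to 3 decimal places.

0.879

The responsibility of component k is π_k f_k(x) divided by Σ_j π_j f_j(x).
Evaluate each component's likelihood at the observed value:
  p_1 = e^(−2.7)·2.7^2/2! = 0.244964
  p_2 = e^(−7.0)·7.0^2/2! = 0.0223411
  p_3 = e^(−12.4)·12.4^2/2! = 0.000316637
Unnormalised posteriors:
  π_1·p_1 = 0.34 × 0.244964 = 0.0832878
  π_2·p_2 = 0.51 × 0.0223411 = 0.011394
  π_3·p_3 = 0.15 × 0.000316637 = 4.74956e-05
Normaliser: 0.0832878 + 0.011394 + 4.74956e-05 = 0.0947293
P(State 1 | 2 photons) = 0.0832878 / 0.0947293 ≈ 0.879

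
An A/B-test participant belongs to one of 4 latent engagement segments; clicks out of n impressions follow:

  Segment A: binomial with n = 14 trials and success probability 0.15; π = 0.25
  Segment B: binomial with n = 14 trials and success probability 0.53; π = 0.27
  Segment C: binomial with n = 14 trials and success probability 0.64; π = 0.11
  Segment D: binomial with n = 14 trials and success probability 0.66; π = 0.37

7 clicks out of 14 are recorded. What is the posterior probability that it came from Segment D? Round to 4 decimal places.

Posterior ∝ prior × likelihood, so P(k | x) ∝ P(Z=k) f_k(x); normalise over all components.
Component likelihoods at x = 7 clicks out of 14:
  f_A = 0.00187983
  f_B = 0.204251
  f_C = 0.118284
  f_D = 0.0983348
Prior × likelihood for each component:
  P(Z=A)·f_A = 0.25 × 0.00187983 = 0.000469957
  P(Z=B)·f_B = 0.27 × 0.204251 = 0.0551477
  P(Z=C)·f_C = 0.11 × 0.118284 = 0.0130112
  P(Z=D)·f_D = 0.37 × 0.0983348 = 0.0363839
Normaliser: 0.000469957 + 0.0551477 + 0.0130112 + 0.0363839 = 0.105013
P(Segment D | the observation) = 0.0363839 / 0.105013 ≈ 0.3465

0.3465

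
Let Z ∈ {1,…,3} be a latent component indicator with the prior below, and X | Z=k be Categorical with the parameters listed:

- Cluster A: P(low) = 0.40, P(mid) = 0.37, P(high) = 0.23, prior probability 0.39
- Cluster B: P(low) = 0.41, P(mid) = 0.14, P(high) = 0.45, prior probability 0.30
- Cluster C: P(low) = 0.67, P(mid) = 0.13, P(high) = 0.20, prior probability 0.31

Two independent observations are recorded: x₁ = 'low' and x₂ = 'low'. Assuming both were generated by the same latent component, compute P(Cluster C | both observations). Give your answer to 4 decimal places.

The responsibility of component k is π_k f_k(x) divided by Σ_j π_j f_j(x).
Since both observations come from the same component, the likelihood for component k is f_k(x₁)·f_k(x₂).
  f_A = [P(low | comp) = 0.40] × [0.4] = 0.16
  f_B = [P(low | comp) = 0.41] × [0.41] = 0.1681
  f_C = [P(low | comp) = 0.67] × [0.67] = 0.4489
Weight by the priors:
  π_A·f_A = 0.39 × 0.16 = 0.0624
  π_B·f_B = 0.30 × 0.1681 = 0.05043
  π_C·f_C = 0.31 × 0.4489 = 0.139159
Normaliser: 0.0624 + 0.05043 + 0.139159 = 0.251989
Responsibility of Cluster C: 0.139159 / 0.251989 ≈ 0.5522

0.5522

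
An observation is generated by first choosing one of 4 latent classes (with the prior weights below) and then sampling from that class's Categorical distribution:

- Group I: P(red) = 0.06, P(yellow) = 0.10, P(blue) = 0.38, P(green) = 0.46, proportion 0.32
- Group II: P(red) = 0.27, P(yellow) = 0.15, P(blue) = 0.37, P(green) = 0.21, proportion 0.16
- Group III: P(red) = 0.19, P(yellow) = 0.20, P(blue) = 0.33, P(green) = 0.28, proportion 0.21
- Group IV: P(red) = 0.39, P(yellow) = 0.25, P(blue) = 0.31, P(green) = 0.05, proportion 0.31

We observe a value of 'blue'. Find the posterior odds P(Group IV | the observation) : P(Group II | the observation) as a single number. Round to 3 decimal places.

1.623

Since P(k|x) ∝ P(Z=k) f_k(x), the posterior odds are P(Z=i) f_i(x) / (P(Z=j) f_j(x)).
Categorical probabilities:
  p_I = 0.38
  p_II = 0.37
  p_III = 0.33
  p_IV = 0.31
Odds = (0.31/0.16) × (0.31/0.37) = 1.9375 × 0.837838 ≈ 1.623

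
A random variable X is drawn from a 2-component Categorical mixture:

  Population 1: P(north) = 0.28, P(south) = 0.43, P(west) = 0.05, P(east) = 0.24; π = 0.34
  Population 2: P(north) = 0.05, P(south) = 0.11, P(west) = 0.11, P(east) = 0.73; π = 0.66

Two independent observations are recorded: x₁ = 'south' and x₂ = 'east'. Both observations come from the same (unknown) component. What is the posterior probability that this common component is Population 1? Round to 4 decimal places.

0.3983

By Bayes' theorem, P(k | x) = w_k f_k(x) / Σ_j w_j f_j(x).
Since both observations come from the same component, the likelihood for component k is f_k(x₁)·f_k(x₂).
  f_1 = [P(south | comp) = 0.43] × [0.24] = 0.1032
  f_2 = [P(south | comp) = 0.11] × [0.73] = 0.0803
Unnormalised posteriors:
  w_1·f_1 = 0.34 × 0.1032 = 0.035088
  w_2·f_2 = 0.66 × 0.0803 = 0.052998
Normaliser: 0.035088 + 0.052998 = 0.088086
P(Population 1 | x₁,x₂) = 0.035088 / 0.088086 ≈ 0.3983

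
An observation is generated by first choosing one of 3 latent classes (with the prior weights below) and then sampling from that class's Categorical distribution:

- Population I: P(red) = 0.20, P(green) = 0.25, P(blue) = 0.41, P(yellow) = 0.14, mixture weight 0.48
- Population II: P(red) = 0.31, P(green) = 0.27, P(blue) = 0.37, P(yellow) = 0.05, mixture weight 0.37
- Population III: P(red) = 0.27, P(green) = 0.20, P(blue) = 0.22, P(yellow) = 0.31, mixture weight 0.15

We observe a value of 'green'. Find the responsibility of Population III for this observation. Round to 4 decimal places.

By Bayes' theorem, P(k | x) = π_k f_k(x) / Σ_j π_j f_j(x).
Component likelihoods at x = 'green':
  L_I = P(green | comp) = 0.25
  L_II = P(green | comp) = 0.27
  L_III = P(green | comp) = 0.20
Prior × likelihood for each component:
  π_I·L_I = 0.48 × 0.25 = 0.12
  π_II·L_II = 0.37 × 0.27 = 0.0999
  π_III·L_III = 0.15 × 0.2 = 0.03
Marginal: 0.12 + 0.0999 + 0.03 = 0.2499
P(Population III | the observation) ≈ 0.1200

0.1200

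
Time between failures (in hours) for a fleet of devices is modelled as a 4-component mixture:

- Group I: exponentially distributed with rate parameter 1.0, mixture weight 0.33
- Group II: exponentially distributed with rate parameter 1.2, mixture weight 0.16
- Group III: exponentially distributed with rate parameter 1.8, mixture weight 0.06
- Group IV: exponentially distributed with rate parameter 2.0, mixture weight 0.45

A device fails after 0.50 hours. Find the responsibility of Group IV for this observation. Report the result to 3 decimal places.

0.487

By Bayes' theorem, P(k | x) = P(Z=k) f_k(x) / Σ_j P(Z=j) f_j(x).
Evaluate each component's likelihood at the observed value:
  L_I = 1.0·e^(−1.0·0.50) = 1.0·e^(−0.5000) = 0.606531
  L_II = 1.2·e^(−1.2·0.50) = 1.2·e^(−0.6000) = 0.658574
  L_III = 1.8·e^(−1.8·0.50) = 1.8·e^(−0.9000) = 0.731825
  L_IV = 2.0·e^(−2.0·0.50) = 2.0·e^(−1.0000) = 0.735759
Multiply by the mixture weights:
  P(Z=I)·L_I = 0.33 × 0.606531 = 0.200155
  P(Z=II)·L_II = 0.16 × 0.658574 = 0.105372
  P(Z=III)·L_III = 0.06 × 0.731825 = 0.0439095
  P(Z=IV)·L_IV = 0.45 × 0.735759 = 0.331091
Sum: 0.200155 + 0.105372 + 0.0439095 + 0.331091 = 0.680528
P(Group IV | the observation) ≈ 0.487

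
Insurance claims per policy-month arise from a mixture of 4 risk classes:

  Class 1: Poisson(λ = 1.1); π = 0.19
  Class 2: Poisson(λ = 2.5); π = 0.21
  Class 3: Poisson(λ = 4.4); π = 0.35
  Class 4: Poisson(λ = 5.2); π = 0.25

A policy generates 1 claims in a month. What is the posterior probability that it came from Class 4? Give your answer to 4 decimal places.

0.0517

P(component k | x) = π_k·f_k(x) / marginal(x), where marginal(x) = Σ_j π_j·f_j(x).
Poisson probabilities:
  p_1 = e^(−1.1)·1.1^1/1! = 0.366158
  p_2 = e^(−2.5)·2.5^1/1! = 0.205212
  p_3 = e^(−4.4)·4.4^1/1! = 0.0540203
  p_4 = e^(−5.2)·5.2^1/1! = 0.0286861
Weight by the priors:
  π_1·p_1 = 0.19 × 0.366158 = 0.0695701
  π_2·p_2 = 0.21 × 0.205212 = 0.0430946
  π_3·p_3 = 0.35 × 0.0540203 = 0.0189071
  π_4·p_4 = 0.25 × 0.0286861 = 0.00717153
Sum: 0.0695701 + 0.0430946 + 0.0189071 + 0.00717153 = 0.138743
P(Class 4 | the observation) ≈ 0.0517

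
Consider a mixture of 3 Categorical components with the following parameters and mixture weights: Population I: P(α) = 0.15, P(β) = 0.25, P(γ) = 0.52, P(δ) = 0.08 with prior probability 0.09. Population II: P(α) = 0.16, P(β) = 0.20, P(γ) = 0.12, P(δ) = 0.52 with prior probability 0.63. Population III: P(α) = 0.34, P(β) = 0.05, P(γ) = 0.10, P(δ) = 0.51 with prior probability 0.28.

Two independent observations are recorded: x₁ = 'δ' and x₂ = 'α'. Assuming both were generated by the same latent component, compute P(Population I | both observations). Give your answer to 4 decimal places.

0.0106

P(component k | x) = P(Z=k)·f_k(x) / marginal(x), where marginal(x) = Σ_j P(Z=j)·f_j(x).
Since both observations come from the same component, the likelihood for component k is f_k(x₁)·f_k(x₂).
  L_I = [P(δ | comp) = 0.08] × [0.15] = 0.012
  L_II = [P(δ | comp) = 0.52] × [0.16] = 0.0832
  L_III = [P(δ | comp) = 0.51] × [0.34] = 0.1734
Unnormalised posteriors:
  P(Z=I)·L_I = 0.09 × 0.012 = 0.00108
  P(Z=II)·L_II = 0.63 × 0.0832 = 0.052416
  P(Z=III)·L_III = 0.28 × 0.1734 = 0.048552
Marginal: 0.00108 + 0.052416 + 0.048552 = 0.102048
P(Population I | x₁, x₂) = 0.00108 / 0.102048 ≈ 0.0106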